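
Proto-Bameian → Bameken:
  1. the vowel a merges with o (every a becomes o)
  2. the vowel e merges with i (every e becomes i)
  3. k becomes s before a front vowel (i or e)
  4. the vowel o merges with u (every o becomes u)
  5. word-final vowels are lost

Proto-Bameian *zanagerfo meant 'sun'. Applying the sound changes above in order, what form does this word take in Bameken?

zunugirf

Bameken: *zanagerfo
  zanagerfo → zonogerfo   [vowel merger]
  zonogerfo → zonogirfo   [vowel merger]
  zonogirfo (rule 3 does not apply)
  zonogirfo → zunugirfu   [vowel merger]
  zunugirfu → zunugirf   [apocope]
  giving Bameken zunugirf.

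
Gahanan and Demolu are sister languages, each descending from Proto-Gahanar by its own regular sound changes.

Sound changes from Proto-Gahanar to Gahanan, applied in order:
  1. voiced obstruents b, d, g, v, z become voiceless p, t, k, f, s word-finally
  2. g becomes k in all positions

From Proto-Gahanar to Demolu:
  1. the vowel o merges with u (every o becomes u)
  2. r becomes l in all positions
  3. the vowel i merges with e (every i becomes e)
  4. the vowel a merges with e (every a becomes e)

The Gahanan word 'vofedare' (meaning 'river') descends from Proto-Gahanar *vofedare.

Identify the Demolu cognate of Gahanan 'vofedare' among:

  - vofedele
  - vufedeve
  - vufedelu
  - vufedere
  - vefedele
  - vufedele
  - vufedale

Demolu: start from *vofedare.
  rule 1 (vowel merger): vofedare → vufedare
  rule 2 (unconditioned shift): vufedare → vufedale
  rule 3: no change — vufedale
  rule 4 (vowel merger): vufedale → vufedele
  ⇒ Demolu vufedele
Among the options, 'vufedele' alone shows every Demolu change applied in order.

vufedele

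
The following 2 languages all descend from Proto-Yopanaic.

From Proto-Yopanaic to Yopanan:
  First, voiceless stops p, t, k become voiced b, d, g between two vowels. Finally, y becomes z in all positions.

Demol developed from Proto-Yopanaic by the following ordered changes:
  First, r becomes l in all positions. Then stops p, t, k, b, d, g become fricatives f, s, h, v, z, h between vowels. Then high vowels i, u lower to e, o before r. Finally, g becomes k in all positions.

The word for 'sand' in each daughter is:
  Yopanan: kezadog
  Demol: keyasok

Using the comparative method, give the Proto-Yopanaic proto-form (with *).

*keyatog

Position 3: Yopanan has z, Demol has y. Demol preserves y here (none of its changes turn any other segment into y), so the proto-segment is *y.
Position 5: Yopanan has d, Demol has s. Taking the neighbouring segments as reconstructed: Yopanan d could go back to *t or *d; Demol s could go back to *t or *s — the one source consistent with every daughter is *t.
This points to *keyatog. Verify forward in each daughter:
Yopanan: *keyatog
  keyatog → keyadog   [intervocalic voicing]
  keyadog → kezadog   [unconditioned shift]
  giving Yopanan kezadog.
Demol: *keyatog
  keyatog (rule 1 does not apply)
  keyatog → keyasog   [intervocalic lenition]
  keyasog (rule 3 does not apply)
  keyasog → keyasok   [unconditioned shift]
  giving Demol keyasok.
*keyatog is the unique common source.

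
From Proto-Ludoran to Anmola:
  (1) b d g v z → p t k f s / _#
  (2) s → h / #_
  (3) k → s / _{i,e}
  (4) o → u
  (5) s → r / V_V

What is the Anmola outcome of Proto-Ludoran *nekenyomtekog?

Anmola: *nekenyomtekog
  nekenyomtekog → nekenyomtekok   [final devoicing]
  nekenyomtekok (rule 2 does not apply)
  nekenyomtekok → nesenyomtekok   [palatalisation]
  nesenyomtekok → nesenyumtekuk   [vowel merger]
  nesenyumtekuk → nerenyumtekuk   [rhotacism]
  giving Anmola nerenyumtekuk.

nerenyumtekuk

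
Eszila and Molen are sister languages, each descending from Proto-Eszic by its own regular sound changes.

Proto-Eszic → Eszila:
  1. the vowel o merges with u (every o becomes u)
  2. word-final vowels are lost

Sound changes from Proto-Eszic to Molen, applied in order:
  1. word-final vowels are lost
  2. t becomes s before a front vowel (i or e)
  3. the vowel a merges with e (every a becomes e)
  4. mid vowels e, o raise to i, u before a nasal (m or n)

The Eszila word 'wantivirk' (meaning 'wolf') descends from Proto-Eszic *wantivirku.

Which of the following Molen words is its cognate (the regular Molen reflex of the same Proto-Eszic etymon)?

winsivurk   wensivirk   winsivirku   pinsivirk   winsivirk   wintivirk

Molen: *wantivirku > wantivirk > wansivirk > wensivirk > winsivirk  (by apocope, palatalisation, vowel merger, pre-nasal raising)

winsivirk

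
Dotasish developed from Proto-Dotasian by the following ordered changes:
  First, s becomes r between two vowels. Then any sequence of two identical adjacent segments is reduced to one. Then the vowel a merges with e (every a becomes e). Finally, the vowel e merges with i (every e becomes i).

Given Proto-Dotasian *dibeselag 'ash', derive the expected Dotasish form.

dibirilig

Dotasish: start from *dibeselag.
  rule 1 (rhotacism): dibeselag → diberelag
  rule 2: no change — diberelag
  rule 3 (vowel merger): diberelag → dibereleg
  rule 4 (vowel merger): dibereleg → dibirilig
  ⇒ Dotasish dibirilig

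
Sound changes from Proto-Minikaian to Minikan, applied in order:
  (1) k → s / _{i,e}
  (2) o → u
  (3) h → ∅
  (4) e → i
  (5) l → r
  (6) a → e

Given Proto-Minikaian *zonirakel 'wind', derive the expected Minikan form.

Minikan: *zonirakel > zonirasel > zunirasel > zunirasil > zunirasir > zuniresir  (by palatalisation, vowel merger, vowel merger, unconditioned shift, vowel merger)

zuniresir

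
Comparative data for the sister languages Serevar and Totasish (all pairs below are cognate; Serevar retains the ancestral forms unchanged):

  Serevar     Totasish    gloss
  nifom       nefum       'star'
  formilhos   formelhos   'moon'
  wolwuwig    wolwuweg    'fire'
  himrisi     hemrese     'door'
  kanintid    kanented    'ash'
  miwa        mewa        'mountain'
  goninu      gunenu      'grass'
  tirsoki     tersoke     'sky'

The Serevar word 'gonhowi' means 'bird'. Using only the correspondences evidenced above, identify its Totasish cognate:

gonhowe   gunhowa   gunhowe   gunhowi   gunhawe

goninu ~ gunenu — Serevar o corresponds to Totasish u after a consonant, before a nasal.
himrisi ~ hemrese, tirsoki ~ tersoke — Serevar i corresponds to Totasish e word-finally.
Applying these to Serevar 'gonhowi':
  gonhowi → gunhowi   (o→u after a consonant, before a nasal)
  gunhowi → gunhowe   (i→e word-finally)
So the Totasish cognate is 'gunhowe'.

gunhowe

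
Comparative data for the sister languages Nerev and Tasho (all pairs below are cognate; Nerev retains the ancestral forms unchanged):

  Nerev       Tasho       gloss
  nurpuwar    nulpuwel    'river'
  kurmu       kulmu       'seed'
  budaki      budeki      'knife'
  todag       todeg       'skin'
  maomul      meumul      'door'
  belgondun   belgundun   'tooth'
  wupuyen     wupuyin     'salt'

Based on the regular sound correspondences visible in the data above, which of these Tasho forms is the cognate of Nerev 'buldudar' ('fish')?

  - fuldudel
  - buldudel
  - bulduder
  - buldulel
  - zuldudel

buldudel

nurpuwar ~ nulpuwel — Nerev a corresponds to Tasho e after a consonant, before r.
nurpuwar ~ nulpuwel — Nerev r corresponds to Tasho l word-finally.
Applying these to Nerev 'buldudar':
  buldudar → bulduder   (a→e after a consonant, before r)
  bulduder → buldudel   (r→l word-finally)
So the Tasho cognate is 'buldudel'.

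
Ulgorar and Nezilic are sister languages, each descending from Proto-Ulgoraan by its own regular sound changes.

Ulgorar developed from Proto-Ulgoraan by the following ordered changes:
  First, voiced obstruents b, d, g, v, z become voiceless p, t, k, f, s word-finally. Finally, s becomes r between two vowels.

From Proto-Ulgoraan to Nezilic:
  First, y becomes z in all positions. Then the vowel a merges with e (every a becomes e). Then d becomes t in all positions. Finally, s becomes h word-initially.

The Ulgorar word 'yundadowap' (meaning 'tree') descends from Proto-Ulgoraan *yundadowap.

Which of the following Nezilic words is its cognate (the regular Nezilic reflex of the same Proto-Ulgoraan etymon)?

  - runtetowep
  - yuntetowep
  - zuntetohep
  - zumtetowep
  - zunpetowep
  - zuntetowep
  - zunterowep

zuntetowep

Nezilic: *yundadowap
  yundadowap → zundadowap   [unconditioned shift]
  zundadowap → zundedowep   [vowel merger]
  zundedowep → zuntetowep   [unconditioned shift]
  zuntetowep (rule 4 does not apply)
  giving Nezilic zuntetowep.
Among the options, 'zuntetowep' alone shows every Nezilic change applied in order.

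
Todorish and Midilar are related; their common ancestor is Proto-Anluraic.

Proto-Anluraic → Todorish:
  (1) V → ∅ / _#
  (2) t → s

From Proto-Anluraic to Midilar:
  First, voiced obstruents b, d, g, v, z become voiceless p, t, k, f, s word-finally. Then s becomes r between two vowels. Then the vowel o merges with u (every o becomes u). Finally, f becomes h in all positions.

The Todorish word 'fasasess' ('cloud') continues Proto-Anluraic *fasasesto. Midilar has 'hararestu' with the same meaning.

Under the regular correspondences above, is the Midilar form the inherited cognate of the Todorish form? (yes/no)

Derive the expected Midilar reflex of *fasasesto:
Midilar: *fasasesto > fararesto > fararestu > hararestu  (by rhotacism, vowel merger, unconditioned shift)
Midilar 'hararestu' matches the regular reflex exactly, so the pair is cognate.

yes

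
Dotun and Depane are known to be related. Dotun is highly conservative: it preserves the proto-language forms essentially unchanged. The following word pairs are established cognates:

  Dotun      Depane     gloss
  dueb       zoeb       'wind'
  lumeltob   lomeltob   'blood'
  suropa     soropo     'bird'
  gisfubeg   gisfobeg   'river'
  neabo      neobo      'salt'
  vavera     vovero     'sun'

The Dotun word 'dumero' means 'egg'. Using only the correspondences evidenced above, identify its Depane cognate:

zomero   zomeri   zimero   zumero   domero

dueb ~ zoeb — Dotun d corresponds to Depane z word-initially before a back vowel.
lumeltob ~ lomeltob — Dotun u corresponds to Depane o after a consonant, before a nasal.
Applying these to Dotun 'dumero':
  dumero → zumero   (d→z word-initially before a back vowel)
  zumero → zomero   (u→o after a consonant, before a nasal)
So the Depane cognate is 'zomero'.

zomero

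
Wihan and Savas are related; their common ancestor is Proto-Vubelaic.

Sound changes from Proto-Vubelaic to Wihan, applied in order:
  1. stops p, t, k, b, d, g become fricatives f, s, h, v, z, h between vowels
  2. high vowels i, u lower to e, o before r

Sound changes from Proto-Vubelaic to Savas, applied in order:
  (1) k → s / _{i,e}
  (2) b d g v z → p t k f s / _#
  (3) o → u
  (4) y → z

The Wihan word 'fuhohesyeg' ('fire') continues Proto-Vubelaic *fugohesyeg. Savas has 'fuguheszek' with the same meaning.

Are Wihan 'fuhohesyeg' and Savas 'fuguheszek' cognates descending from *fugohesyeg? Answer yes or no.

yes

Derive the expected Savas reflex of *fugohesyeg:
Savas: *fugohesyeg > fugohesyek > fuguhesyek > fuguheszek  (by final devoicing, vowel merger, unconditioned shift)
Savas 'fuguheszek' matches the regular reflex exactly, so the pair is cognate.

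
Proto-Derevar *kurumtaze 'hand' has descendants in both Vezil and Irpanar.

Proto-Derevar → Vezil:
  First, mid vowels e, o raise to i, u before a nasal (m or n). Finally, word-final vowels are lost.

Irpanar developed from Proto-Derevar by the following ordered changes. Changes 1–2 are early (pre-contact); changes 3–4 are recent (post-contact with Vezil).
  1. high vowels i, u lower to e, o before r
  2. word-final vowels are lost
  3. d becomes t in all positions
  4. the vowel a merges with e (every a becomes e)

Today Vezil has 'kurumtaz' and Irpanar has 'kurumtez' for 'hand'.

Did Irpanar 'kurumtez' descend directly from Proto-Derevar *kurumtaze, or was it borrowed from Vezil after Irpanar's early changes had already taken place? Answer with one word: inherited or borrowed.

borrowed

If inherited, *kurumtaze would pass through all of Irpanar's changes:
Irpanar: *kurumtaze
  kurumtaze → korumtaze   [pre-rhotic lowering]
  korumtaze → korumtaz   [apocope]
  korumtaz (rule 3 does not apply)
  korumtaz → korumtez   [vowel merger]
  giving Irpanar korumtez.
If borrowed from Vezil 'kurumtaz' after the early changes, it would undergo only the recent ones:
  rule 3 (unconditioned shift): no change (kurumtaz)
  rule 4 (vowel merger): kurumtaz → kurumtez
  ⇒ as a loan: kurumtez
Irpanar 'kurumtez' matches the loan outcome 'kurumtez', not the inherited 'korumtez' — it skipped the early Irpanar changes, so it was borrowed from Vezil.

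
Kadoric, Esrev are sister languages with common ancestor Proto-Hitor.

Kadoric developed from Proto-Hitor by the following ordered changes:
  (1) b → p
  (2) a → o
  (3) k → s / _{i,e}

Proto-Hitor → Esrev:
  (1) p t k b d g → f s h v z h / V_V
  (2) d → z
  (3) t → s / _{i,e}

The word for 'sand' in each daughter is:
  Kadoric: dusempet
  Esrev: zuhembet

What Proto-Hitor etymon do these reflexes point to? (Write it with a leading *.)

Position 3: Kadoric has s, Esrev has h. Taking the neighbouring segments as reconstructed: Kadoric s could go back to *k or *s; Esrev h could go back to *k or *g or *h — the one source consistent with every daughter is *k.
Position 6: Kadoric has p, Esrev has b. Esrev preserves b here (none of its changes turn any other segment into b), so the proto-segment is *b.
Continuing position by position gives *dukembet; check it forward:
Kadoric: start from *dukembet.
  rule 1 (unconditioned shift): dukembet → dukempet
  rule 2: no change — dukempet
  rule 3 (palatalisation): dukempet → dusempet
  ⇒ Kadoric dusempet
Esrev: *dukembet
  dukembet → duhembet   [intervocalic lenition]
  duhembet → zuhembet   [unconditioned shift]
  zuhembet (rule 3 does not apply)
  giving Esrev zuhembet.
*dukembet is the unique common source.

*dukembet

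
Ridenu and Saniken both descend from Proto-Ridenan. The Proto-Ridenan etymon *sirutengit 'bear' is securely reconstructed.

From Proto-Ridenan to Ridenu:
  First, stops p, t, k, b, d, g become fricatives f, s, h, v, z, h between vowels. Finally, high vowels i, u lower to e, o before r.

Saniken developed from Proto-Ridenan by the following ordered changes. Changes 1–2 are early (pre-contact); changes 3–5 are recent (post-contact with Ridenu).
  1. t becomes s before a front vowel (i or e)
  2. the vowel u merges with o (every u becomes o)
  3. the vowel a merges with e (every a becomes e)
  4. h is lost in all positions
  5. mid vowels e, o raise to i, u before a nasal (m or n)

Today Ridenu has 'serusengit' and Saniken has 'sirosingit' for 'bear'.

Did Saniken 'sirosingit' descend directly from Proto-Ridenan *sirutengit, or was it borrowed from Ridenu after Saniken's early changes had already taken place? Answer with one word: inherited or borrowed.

If inherited, *sirutengit would pass through all of Saniken's changes:
Saniken: *sirutengit > sirusengit > sirosengit > sirosingit  (by palatalisation, vowel merger, pre-nasal raising)
If borrowed from Ridenu 'serusengit' after the early changes, it would undergo only the recent ones:
  rule 3 (vowel merger): no change (serusengit)
  rule 4 (h-loss): no change (serusengit)
  rule 5 (pre-nasal raising): serusengit → serusingit
  ⇒ as a loan: serusingit
Saniken 'sirosingit' matches the inherited outcome exactly, so it is an inherited cognate, not a loan.

inherited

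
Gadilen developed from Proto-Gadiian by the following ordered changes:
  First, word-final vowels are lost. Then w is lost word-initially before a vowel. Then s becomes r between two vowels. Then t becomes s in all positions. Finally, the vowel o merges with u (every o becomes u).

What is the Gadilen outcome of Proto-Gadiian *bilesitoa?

bilerisu

Gadilen: start from *bilesitoa.
  rule 1 (apocope): bilesitoa → bilesito
  rule 2: no change — bilesito
  rule 3 (rhotacism): bilesito → bilerito
  rule 4 (unconditioned shift): bilerito → bileriso
  rule 5 (vowel merger): bileriso → bilerisu
  ⇒ Gadilen bilerisu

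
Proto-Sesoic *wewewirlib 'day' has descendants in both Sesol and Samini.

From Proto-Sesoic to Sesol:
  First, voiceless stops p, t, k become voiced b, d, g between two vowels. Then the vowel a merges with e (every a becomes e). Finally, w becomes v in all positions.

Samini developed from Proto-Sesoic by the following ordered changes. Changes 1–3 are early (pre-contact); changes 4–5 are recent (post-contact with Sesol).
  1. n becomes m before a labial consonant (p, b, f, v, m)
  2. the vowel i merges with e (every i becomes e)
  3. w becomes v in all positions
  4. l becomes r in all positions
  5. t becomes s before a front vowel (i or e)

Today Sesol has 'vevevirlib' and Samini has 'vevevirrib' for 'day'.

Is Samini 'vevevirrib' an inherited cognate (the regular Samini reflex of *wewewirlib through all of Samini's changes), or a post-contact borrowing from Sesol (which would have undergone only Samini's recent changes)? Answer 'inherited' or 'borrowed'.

borrowed

If inherited, *wewewirlib would pass through all of Samini's changes:
Samini: start from *wewewirlib.
  rule 1: no change — wewewirlib
  rule 2 (vowel merger): wewewirlib → wewewerleb
  rule 3 (unconditioned shift): wewewerleb → veveverleb
  rule 4 (unconditioned shift): veveverleb → veveverreb
  rule 5: no change — veveverreb
  ⇒ Samini veveverreb
If borrowed from Sesol 'vevevirlib' after the early changes, it would undergo only the recent ones:
  rule 4 (unconditioned shift): vevevirlib → vevevirrib
  rule 5 (palatalisation): no change (vevevirrib)
  ⇒ as a loan: vevevirrib
Samini 'vevevirrib' matches the loan outcome 'vevevirrib', not the inherited 'veveverreb' — it skipped the early Samini changes, so it was borrowed from Sesol.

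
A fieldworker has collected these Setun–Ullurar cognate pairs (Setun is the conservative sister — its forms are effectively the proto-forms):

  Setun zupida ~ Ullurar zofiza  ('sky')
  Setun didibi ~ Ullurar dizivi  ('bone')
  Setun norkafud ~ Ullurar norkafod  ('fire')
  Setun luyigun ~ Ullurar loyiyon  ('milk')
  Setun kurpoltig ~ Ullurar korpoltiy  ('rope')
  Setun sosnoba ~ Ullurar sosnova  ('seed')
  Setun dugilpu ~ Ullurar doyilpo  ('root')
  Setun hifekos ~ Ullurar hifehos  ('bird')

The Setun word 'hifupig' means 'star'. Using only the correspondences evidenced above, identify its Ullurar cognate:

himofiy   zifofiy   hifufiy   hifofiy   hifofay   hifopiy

hifofiy

zupida ~ zofiza — Setun u corresponds to Ullurar o after a consonant, before a labial obstruent.
zupida ~ zofiza — Setun p corresponds to Ullurar f between vowels (before a front vowel).
kurpoltig ~ korpoltiy — Setun g corresponds to Ullurar y word-finally.
Applying these to Setun 'hifupig':
  hifupig → hifopig   (u→o after a consonant, before a labial obstruent)
  hifopig → hifofig   (p→f between vowels (before a front vowel))
  hifofig → hifofiy   (g→y word-finally)
So the Ullurar cognate is 'hifofiy'.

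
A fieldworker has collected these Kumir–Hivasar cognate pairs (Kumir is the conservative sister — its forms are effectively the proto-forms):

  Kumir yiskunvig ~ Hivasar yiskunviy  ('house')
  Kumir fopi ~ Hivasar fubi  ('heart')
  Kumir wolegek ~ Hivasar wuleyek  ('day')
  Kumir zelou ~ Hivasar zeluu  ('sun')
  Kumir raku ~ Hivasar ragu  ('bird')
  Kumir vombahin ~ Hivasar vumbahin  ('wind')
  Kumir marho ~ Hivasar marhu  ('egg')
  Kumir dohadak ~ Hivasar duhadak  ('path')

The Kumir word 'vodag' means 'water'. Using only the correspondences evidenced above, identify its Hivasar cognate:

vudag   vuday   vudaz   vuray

wolegek ~ wuleyek, dohadak ~ duhadak — Kumir o corresponds to Hivasar u after a consonant, before a consonant other than r, m, n, p, b, f, v.
yiskunvig ~ yiskunviy — Kumir g corresponds to Hivasar y word-finally.
Applying these to Kumir 'vodag':
  vodag → vudag   (o→u after a consonant, before a consonant other than r, m, n, p, b, f, v)
  vudag → vuday   (g→y word-finally)
So the Hivasar cognate is 'vuday'.

vuday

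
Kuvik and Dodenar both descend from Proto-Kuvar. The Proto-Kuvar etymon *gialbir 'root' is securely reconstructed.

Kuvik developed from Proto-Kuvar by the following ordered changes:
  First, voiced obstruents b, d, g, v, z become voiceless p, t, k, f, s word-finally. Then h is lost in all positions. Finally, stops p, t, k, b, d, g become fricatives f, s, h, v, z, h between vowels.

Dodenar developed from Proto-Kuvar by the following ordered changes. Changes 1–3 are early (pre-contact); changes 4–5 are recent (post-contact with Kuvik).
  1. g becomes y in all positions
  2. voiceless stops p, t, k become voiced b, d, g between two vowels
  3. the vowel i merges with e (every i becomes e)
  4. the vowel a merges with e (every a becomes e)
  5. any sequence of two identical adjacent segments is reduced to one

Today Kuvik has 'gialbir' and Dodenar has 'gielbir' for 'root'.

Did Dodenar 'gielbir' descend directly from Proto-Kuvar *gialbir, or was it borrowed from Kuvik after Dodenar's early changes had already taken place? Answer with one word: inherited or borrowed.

borrowed

If inherited, *gialbir would pass through all of Dodenar's changes:
Dodenar: *gialbir
  gialbir → yialbir   [unconditioned shift]
  yialbir (rule 2 does not apply)
  yialbir → yealber   [vowel merger]
  yealber → yeelber   [vowel merger]
  yeelber → yelber   [degemination]
  giving Dodenar yelber.
If borrowed from Kuvik 'gialbir' after the early changes, it would undergo only the recent ones:
  rule 4 (vowel merger): gialbir → gielbir
  rule 5 (degemination): no change (gielbir)
  ⇒ as a loan: gielbir
Dodenar 'gielbir' matches the loan outcome 'gielbir', not the inherited 'yelber' — it skipped the early Dodenar changes, so it was borrowed from Kuvik.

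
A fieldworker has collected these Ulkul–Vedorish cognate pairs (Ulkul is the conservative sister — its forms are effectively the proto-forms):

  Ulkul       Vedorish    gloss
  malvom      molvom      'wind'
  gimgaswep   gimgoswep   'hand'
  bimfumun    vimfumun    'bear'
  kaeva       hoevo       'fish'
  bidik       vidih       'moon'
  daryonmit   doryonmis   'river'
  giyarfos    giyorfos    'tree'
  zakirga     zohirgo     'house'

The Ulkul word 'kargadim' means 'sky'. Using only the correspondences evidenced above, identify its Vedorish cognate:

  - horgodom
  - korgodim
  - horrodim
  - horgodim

horgodim

kaeva ~ hoevo — Ulkul k corresponds to Vedorish h word-initially before a back vowel.
daryonmit ~ doryonmis, giyarfos ~ giyorfos — Ulkul a corresponds to Vedorish o after a consonant, before r.
malvom ~ molvom, gimgaswep ~ gimgoswep — Ulkul a corresponds to Vedorish o after a consonant, before a consonant other than r, m, n, p, b, f, v.
Applying these to Ulkul 'kargadim':
  kargadim → hargadim   (k→h word-initially before a back vowel)
  hargadim → horgadim   (a→o after a consonant, before r)
  horgadim → horgodim   (a→o after a consonant, before a consonant other than r, m, n, p, b, f, v)
So the Vedorish cognate is 'horgodim'.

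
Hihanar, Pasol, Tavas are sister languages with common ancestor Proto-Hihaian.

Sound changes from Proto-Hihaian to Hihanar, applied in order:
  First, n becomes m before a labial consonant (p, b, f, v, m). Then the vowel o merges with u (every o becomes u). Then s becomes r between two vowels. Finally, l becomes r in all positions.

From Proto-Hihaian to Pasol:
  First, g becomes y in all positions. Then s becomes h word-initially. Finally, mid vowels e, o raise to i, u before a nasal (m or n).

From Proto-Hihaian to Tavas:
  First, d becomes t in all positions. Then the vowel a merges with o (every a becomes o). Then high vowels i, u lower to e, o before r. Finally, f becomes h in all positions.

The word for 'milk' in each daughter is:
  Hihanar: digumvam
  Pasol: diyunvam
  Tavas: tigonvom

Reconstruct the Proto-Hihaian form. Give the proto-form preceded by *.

*digonvam

Position 3: Hihanar has g, Pasol has y, Tavas has g. Hihanar preserves g here (none of its changes turn any other segment into g), so the proto-segment is *g.
Position 1: Hihanar has d, Pasol has d, Tavas has t. Hihanar preserves d here (none of its changes turn any other segment into d), so the proto-segment is *d.
This points to *digonvam. Verify forward in each daughter:
Hihanar: *digonvam > digomvam > digumvam  (by nasal place assimilation, vowel merger)
Pasol: start from *digonvam.
  rule 1 (unconditioned shift): digonvam → diyonvam
  rule 2: no change — diyonvam
  rule 3 (pre-nasal raising): diyonvam → diyunvam
  ⇒ Pasol diyunvam
Tavas: start from *digonvam.
  rule 1 (unconditioned shift): digonvam → tigonvam
  rule 2 (vowel merger): tigonvam → tigonvom
  rule 3: no change — tigonvom
  rule 4: no change — tigonvom
  ⇒ Tavas tigonvom
Only *digonvam yields all of Hihanar digumvam, Pasol diyunvam, Tavas tigonvom.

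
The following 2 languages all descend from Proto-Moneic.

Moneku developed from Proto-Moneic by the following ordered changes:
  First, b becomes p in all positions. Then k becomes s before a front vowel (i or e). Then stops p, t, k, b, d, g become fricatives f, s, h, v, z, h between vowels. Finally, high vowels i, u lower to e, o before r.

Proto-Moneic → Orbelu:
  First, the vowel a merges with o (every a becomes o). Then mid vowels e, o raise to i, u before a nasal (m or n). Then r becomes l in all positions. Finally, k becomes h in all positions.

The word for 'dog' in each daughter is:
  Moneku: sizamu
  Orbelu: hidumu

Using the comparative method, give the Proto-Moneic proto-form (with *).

*kidamu

Position 3: Moneku has z, Orbelu has d. Orbelu preserves d here (none of its changes turn any other segment into d), so the proto-segment is *d.
Position 4: Moneku has a, Orbelu has u. Moneku preserves a here (none of its changes turn any other segment into a), so the proto-segment is *a.
Verify the candidate proto-form against each daughter:
Moneku: start from *kidamu.
  rule 1: no change — kidamu
  rule 2 (palatalisation): kidamu → sidamu
  rule 3 (intervocalic lenition): sidamu → sizamu
  rule 4: no change — sizamu
  ⇒ Moneku sizamu
Orbelu: *kidamu
  kidamu → kidomu   [vowel merger]
  kidomu → kidumu   [pre-nasal raising]
  kidumu (rule 3 does not apply)
  kidumu → hidumu   [unconditioned shift]
  giving Orbelu hidumu.
Only *kidamu yields all of Moneku sizamu, Orbelu hidumu.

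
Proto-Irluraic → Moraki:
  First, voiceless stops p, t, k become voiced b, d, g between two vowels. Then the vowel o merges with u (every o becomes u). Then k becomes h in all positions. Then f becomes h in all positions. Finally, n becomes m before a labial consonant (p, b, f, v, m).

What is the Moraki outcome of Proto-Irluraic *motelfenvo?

Moraki: *motelfenvo > modelfenvo > mudelfenvu > mudelhenvu > mudelhemvu  (by intervocalic voicing, vowel merger, unconditioned shift, nasal place assimilation)

mudelhemvu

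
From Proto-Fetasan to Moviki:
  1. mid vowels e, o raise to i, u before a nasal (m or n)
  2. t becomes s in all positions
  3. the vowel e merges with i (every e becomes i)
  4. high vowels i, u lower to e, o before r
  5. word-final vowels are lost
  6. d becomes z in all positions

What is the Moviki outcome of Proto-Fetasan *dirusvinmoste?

zerusvinmoss

Moviki: start from *dirusvinmoste.
  rule 1: no change — dirusvinmoste
  rule 2 (unconditioned shift): dirusvinmoste → dirusvinmosse
  rule 3 (vowel merger): dirusvinmosse → dirusvinmossi
  rule 4 (pre-rhotic lowering): dirusvinmossi → derusvinmossi
  rule 5 (apocope): derusvinmossi → derusvinmoss
  rule 6 (unconditioned shift): derusvinmoss → zerusvinmoss
  ⇒ Moviki zerusvinmoss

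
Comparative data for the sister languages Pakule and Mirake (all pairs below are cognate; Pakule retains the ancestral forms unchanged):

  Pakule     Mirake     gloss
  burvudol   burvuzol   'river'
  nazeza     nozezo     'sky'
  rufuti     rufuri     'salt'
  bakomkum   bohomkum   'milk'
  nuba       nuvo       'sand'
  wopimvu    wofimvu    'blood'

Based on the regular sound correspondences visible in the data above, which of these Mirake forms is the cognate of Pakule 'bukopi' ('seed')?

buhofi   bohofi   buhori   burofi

buhofi

bakomkum ~ bohomkum — Pakule k corresponds to Mirake h between vowels (before a back vowel).
wopimvu ~ wofimvu — Pakule p corresponds to Mirake f between vowels (before a front vowel).
Applying these to Pakule 'bukopi':
  bukopi → buhopi   (k→h between vowels (before a back vowel))
  buhopi → buhofi   (p→f between vowels (before a front vowel))
So the Mirake cognate is 'buhofi'.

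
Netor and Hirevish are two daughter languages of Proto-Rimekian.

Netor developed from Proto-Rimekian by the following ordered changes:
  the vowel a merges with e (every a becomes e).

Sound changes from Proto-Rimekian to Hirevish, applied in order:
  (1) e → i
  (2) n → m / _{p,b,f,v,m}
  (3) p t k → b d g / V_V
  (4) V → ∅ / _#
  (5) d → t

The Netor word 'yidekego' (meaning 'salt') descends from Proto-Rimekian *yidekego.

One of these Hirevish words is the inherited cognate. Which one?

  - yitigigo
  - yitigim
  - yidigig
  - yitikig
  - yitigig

yitigig

Hirevish: *yidekego
  yidekego → yidikigo   [vowel merger]
  yidikigo (rule 2 does not apply)
  yidikigo → yidigigo   [intervocalic voicing]
  yidigigo → yidigig   [apocope]
  yidigig → yitigig   [unconditioned shift]
  giving Hirevish yitigig.
Among the options, 'yitigig' alone shows every Hirevish change applied in order.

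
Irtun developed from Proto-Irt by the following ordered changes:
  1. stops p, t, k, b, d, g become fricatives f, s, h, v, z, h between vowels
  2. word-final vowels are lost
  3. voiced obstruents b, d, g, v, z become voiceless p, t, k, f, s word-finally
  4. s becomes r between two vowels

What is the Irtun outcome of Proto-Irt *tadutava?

Irtun: start from *tadutava.
  rule 1 (intervocalic lenition): tadutava → tazusava
  rule 2 (apocope): tazusava → tazusav
  rule 3 (final devoicing): tazusav → tazusaf
  rule 4 (rhotacism): tazusaf → tazuraf
  ⇒ Irtun tazuraf

tazuraf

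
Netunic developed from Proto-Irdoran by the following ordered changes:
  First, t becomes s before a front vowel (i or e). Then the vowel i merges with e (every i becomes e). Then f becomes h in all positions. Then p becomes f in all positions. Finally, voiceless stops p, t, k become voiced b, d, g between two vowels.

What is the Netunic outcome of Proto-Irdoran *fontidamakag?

Netunic: *fontidamakag > fonsidamakag > fonsedamakag > honsedamakag > honsedamagag  (by palatalisation, vowel merger, unconditioned shift, intervocalic voicing)

honsedamagag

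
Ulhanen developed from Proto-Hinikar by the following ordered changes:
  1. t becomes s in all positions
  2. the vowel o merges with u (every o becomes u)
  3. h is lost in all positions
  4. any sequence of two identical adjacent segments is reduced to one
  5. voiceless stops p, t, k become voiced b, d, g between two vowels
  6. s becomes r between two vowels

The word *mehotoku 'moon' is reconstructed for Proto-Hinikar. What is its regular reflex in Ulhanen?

Ulhanen: *mehotoku
  mehotoku → mehosoku   [unconditioned shift]
  mehosoku → mehusuku   [vowel merger]
  mehusuku → meusuku   [h-loss]
  meusuku (rule 4 does not apply)
  meusuku → meusugu   [intervocalic voicing]
  meusugu → meurugu   [rhotacism]
  giving Ulhanen meurugu.

meurugu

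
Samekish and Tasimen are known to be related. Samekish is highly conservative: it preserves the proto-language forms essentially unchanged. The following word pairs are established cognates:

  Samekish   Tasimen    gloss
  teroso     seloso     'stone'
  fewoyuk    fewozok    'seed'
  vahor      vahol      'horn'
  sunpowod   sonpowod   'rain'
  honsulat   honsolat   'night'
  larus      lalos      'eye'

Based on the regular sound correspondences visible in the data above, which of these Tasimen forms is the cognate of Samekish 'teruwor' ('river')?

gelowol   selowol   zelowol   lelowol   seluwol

teroso ~ seloso — Samekish t corresponds to Tasimen s word-initially before a front vowel.
larus ~ lalos — Samekish r corresponds to Tasimen l between vowels (before a back vowel).
fewoyuk ~ fewozok, honsulat ~ honsolat — Samekish u corresponds to Tasimen o after a consonant, before a consonant other than r, m, n, p, b, f, v.
vahor ~ vahol — Samekish r corresponds to Tasimen l word-finally.
Applying these to Samekish 'teruwor':
  teruwor → seruwor   (t→s word-initially before a front vowel)
  seruwor → seluwor   (r→l between vowels (before a back vowel))
  seluwor → selowor   (u→o after a consonant, before a consonant other than r, m, n, p, b, f, v)
  selowor → selowol   (r→l word-finally)
So the Tasimen cognate is 'selowol'.

selowol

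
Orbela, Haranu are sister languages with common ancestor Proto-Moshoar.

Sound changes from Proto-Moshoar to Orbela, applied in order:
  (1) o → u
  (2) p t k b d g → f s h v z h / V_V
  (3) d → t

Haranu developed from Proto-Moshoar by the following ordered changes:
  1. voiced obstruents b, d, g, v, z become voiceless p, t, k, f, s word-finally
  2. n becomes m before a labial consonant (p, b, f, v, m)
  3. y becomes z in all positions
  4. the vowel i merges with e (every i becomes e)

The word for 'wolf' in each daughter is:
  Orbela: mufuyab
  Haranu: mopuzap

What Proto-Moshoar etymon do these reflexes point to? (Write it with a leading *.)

Position 3: Orbela has f, Haranu has p. Taking the neighbouring segments as reconstructed: Orbela f could go back to *p or *f; Haranu p can only go back to *p — the one source consistent with every daughter is *p.
Position 5: Orbela has y, Haranu has z. Orbela preserves y here (none of its changes turn any other segment into y), so the proto-segment is *y.
Continuing position by position gives *mopuyab; check it forward:
Orbela: *mopuyab > mupuyab > mufuyab  (by vowel merger, intervocalic lenition)
Haranu: start from *mopuyab.
  rule 1 (final devoicing): mopuyab → mopuyap
  rule 2: no change — mopuyap
  rule 3 (unconditioned shift): mopuyap → mopuzap
  rule 4: no change — mopuzap
  ⇒ Haranu mopuzap
*mopuyab is the unique common source.

*mopuyab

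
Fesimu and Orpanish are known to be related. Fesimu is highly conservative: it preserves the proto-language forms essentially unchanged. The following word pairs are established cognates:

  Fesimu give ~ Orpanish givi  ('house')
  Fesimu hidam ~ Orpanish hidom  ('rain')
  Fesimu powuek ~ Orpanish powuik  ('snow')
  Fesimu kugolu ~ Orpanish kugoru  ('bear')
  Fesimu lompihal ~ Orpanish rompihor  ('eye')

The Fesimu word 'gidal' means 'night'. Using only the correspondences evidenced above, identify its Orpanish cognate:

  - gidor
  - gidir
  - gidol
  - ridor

gidor

lompihal ~ rompihor — Fesimu a corresponds to Orpanish o after a consonant, before a consonant other than r, m, n, p, b, f, v.
lompihal ~ rompihor — Fesimu l corresponds to Orpanish r word-finally.
Applying these to Fesimu 'gidal':
  gidal → gidol   (a→o after a consonant, before a consonant other than r, m, n, p, b, f, v)
  gidol → gidor   (l→r word-finally)
So the Orpanish cognate is 'gidor'.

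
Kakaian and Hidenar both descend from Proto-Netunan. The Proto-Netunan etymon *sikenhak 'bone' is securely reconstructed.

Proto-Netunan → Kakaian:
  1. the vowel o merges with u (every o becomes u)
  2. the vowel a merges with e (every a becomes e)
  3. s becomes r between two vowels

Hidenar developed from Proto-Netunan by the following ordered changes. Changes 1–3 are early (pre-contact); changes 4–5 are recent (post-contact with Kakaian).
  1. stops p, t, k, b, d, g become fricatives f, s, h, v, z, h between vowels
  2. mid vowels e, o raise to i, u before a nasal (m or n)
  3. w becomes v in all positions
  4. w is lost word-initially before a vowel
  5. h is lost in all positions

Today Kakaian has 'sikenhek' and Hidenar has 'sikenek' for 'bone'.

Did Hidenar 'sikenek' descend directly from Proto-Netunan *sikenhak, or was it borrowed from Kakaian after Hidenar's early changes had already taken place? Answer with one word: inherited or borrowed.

If inherited, *sikenhak would pass through all of Hidenar's changes:
Hidenar: start from *sikenhak.
  rule 1 (intervocalic lenition): sikenhak → sihenhak
  rule 2 (pre-nasal raising): sihenhak → sihinhak
  rule 3: no change — sihinhak
  rule 4: no change — sihinhak
  rule 5 (h-loss): sihinhak → siinak
  ⇒ Hidenar siinak
If borrowed from Kakaian 'sikenhek' after the early changes, it would undergo only the recent ones:
  rule 4 (glide loss): no change (sikenhek)
  rule 5 (h-loss): sikenhek → sikenek
  ⇒ as a loan: sikenek
Hidenar 'sikenek' matches the loan outcome 'sikenek', not the inherited 'siinak' — it skipped the early Hidenar changes, so it was borrowed from Kakaian.

borrowed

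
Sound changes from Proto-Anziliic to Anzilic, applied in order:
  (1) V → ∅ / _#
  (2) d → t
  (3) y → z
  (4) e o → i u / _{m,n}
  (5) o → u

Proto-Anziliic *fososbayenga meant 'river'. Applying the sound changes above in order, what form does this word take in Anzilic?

fususbazing

Anzilic: *fososbayenga
  fososbayenga → fososbayeng   [apocope]
  fososbayeng (rule 2 does not apply)
  fososbayeng → fososbazeng   [unconditioned shift]
  fososbazeng → fososbazing   [pre-nasal raising]
  fososbazing → fususbazing   [vowel merger]
  giving Anzilic fususbazing.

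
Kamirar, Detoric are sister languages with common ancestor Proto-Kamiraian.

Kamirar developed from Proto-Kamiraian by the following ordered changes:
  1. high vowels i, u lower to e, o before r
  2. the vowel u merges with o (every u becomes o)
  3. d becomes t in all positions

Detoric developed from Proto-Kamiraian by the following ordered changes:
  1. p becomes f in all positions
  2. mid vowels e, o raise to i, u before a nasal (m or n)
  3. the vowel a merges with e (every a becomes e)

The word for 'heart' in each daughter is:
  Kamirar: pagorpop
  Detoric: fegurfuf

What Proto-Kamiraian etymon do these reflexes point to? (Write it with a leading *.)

Position 6: Kamirar has p, Detoric has f. Kamirar preserves p here (none of its changes turn any other segment into p), so the proto-segment is *p.
Position 8: Kamirar has p, Detoric has f. Kamirar preserves p here (none of its changes turn any other segment into p), so the proto-segment is *p.
Verify the candidate proto-form against each daughter:
Kamirar: start from *pagurpup.
  rule 1 (pre-rhotic lowering): pagurpup → pagorpup
  rule 2 (vowel merger): pagorpup → pagorpop
  rule 3: no change — pagorpop
  ⇒ Kamirar pagorpop
Detoric: *pagurpup > fagurfuf > fegurfuf  (by unconditioned shift, vowel merger)
Only *pagurpup yields all of Kamirar pagorpop, Detoric fegurfuf.

*pagurpup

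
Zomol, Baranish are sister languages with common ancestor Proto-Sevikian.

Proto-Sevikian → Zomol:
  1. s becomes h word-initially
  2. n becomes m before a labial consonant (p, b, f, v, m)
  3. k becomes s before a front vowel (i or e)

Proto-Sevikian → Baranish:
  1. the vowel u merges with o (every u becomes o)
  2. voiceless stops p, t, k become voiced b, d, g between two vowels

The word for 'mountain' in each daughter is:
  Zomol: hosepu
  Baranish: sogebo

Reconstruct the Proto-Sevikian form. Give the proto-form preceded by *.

*sokepu

Position 5: Zomol has p, Baranish has b. Zomol preserves p here (none of its changes turn any other segment into p), so the proto-segment is *p.
Position 1: Zomol has h, Baranish has s. Baranish preserves s here (none of its changes turn any other segment into s), so the proto-segment is *s.
Position 3: Zomol has s, Baranish has g. Taking the neighbouring segments as reconstructed: Zomol s could go back to *k or *s; Baranish g could go back to *k or *g — the one source consistent with every daughter is *k.
Verify the candidate proto-form against each daughter:
Zomol: *sokepu > hokepu > hosepu  (by debuccalisation, palatalisation)
Baranish: *sokepu
  sokepu → sokepo   [vowel merger]
  sokepo → sogebo   [intervocalic voicing]
  giving Baranish sogebo.
No other proto-form is consistent with every reflex, so the reconstruction is *sokepu.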